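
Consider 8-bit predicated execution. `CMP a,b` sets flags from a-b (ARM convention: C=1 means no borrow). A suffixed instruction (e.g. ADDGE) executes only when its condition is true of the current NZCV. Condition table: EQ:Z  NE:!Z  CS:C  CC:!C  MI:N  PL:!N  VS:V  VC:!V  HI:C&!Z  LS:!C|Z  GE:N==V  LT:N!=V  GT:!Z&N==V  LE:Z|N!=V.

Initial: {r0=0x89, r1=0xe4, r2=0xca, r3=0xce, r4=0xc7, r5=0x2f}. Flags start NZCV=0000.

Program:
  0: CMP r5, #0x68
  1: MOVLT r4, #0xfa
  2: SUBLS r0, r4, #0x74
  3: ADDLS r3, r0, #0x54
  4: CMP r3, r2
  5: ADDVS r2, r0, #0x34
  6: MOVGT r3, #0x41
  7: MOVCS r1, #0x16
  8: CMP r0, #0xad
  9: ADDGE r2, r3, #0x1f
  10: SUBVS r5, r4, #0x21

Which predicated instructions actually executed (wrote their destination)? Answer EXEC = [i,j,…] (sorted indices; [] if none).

EXEC = [1,2,3,6,7]

[0] flags=1000 → (cmp)
[1] flags=1000 LT?T → r4=0xfa
[2] flags=1000 LS?T → r0=0x86
[3] flags=1000 LS?T → r3=0xda
[4] flags=0010 → (cmp)
[5] flags=0010 VS?F → skip
[6] flags=0010 GT?T → r3=0x41
[7] flags=0010 CS?T → r1=0x16
[8] flags=1000 → (cmp)
[9] flags=1000 GE?F → skip
[10] flags=1000 VS?F → skip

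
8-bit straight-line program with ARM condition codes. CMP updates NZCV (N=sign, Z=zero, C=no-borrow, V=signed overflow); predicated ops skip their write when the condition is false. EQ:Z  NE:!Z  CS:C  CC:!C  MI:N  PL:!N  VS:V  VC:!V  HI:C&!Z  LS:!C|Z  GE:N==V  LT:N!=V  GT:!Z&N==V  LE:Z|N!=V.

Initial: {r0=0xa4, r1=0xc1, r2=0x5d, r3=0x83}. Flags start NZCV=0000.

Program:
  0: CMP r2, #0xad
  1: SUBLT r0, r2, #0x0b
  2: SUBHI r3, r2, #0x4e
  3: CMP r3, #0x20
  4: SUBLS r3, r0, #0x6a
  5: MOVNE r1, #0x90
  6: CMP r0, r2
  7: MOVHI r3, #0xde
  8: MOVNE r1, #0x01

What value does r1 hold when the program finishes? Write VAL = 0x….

VAL = 0x01

[0] flags=1001 → (cmp)
[1] flags=1001 LT?F → skip
[2] flags=1001 HI?F → skip
[3] flags=0011 → (cmp)
[4] flags=0011 LS?F → skip
[5] flags=0011 NE?T → r1=0x90
[6] flags=0011 → (cmp)
[7] flags=0011 HI?T → r3=0xde
[8] flags=0011 NE?T → r1=0x01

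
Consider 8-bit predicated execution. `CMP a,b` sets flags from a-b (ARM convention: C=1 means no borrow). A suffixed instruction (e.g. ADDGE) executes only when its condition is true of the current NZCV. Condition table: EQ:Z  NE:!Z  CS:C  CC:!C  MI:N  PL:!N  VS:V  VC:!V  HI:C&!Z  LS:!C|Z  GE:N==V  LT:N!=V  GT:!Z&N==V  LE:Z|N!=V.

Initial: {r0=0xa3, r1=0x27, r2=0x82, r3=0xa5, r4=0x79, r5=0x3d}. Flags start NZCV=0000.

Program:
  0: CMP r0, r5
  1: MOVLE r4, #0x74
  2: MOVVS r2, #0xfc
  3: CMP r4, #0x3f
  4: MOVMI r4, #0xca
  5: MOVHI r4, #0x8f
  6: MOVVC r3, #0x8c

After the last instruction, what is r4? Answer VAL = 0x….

VAL = 0x8f

0: ✓ CMP  NZCV=0011
1: ✓ MOVLE  r4←0x74
2: ✓ MOVVS  r2←0xfc
3: ✓ CMP  NZCV=0010
4: · MOVMI
5: ✓ MOVHI  r4←0x8f
6: ✓ MOVVC  r3←0x8c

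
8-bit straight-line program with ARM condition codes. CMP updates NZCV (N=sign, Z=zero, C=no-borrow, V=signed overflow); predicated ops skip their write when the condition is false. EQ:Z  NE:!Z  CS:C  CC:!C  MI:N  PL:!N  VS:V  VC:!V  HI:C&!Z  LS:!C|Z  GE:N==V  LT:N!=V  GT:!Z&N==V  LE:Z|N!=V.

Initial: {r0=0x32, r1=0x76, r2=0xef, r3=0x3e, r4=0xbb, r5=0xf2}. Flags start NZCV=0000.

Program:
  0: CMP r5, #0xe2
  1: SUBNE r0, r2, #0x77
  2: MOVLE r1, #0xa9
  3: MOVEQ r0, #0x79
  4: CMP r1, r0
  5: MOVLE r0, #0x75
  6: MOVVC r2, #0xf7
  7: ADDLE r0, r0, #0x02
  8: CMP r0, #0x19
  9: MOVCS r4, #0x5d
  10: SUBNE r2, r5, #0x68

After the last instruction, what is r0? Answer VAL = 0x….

[0] flags=0010 → (cmp)
[1] flags=0010 NE?T → r0=0x78
[2] flags=0010 LE?F → skip
[3] flags=0010 EQ?F → skip
[4] flags=1000 → (cmp)
[5] flags=1000 LE?T → r0=0x75
[6] flags=1000 VC?T → r2=0xf7
[7] flags=1000 LE?T → r0=0x77
[8] flags=0010 → (cmp)
[9] flags=0010 CS?T → r4=0x5d
[10] flags=0010 NE?T → r2=0x8a

VAL = 0x77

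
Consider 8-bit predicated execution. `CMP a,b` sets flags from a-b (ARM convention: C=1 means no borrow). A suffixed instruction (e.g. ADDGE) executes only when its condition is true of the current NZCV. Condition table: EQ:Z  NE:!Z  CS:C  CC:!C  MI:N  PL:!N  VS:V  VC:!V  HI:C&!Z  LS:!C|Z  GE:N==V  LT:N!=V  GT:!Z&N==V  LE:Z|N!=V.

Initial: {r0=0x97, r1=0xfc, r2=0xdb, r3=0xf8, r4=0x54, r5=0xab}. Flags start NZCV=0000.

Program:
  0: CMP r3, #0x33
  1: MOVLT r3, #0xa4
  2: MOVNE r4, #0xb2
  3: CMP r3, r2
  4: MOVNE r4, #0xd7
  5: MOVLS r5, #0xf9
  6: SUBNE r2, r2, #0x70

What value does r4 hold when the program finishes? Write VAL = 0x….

VAL = 0xd7

[0] flags=1010 → (cmp)
[1] flags=1010 LT?T → r3=0xa4
[2] flags=1010 NE?T → r4=0xb2
[3] flags=1000 → (cmp)
[4] flags=1000 NE?T → r4=0xd7
[5] flags=1000 LS?T → r5=0xf9
[6] flags=1000 NE?T → r2=0x6b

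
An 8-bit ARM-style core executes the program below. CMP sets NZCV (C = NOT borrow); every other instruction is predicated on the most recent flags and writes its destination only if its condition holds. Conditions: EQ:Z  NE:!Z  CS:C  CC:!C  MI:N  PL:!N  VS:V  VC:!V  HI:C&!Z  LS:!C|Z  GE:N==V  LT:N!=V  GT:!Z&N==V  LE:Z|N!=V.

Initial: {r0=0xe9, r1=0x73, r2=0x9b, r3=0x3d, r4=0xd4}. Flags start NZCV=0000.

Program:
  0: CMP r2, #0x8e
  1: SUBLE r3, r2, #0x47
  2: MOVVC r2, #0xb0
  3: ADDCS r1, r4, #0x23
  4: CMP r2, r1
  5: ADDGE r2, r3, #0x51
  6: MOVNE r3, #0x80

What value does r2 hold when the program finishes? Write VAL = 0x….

VAL = 0xb0

0: ✓ CMP  NZCV=0010
1: · SUBLE
2: ✓ MOVVC  r2←0xb0
3: ✓ ADDCS  r1←0xf7
4: ✓ CMP  NZCV=1000
5: · ADDGE
6: ✓ MOVNE  r3←0x80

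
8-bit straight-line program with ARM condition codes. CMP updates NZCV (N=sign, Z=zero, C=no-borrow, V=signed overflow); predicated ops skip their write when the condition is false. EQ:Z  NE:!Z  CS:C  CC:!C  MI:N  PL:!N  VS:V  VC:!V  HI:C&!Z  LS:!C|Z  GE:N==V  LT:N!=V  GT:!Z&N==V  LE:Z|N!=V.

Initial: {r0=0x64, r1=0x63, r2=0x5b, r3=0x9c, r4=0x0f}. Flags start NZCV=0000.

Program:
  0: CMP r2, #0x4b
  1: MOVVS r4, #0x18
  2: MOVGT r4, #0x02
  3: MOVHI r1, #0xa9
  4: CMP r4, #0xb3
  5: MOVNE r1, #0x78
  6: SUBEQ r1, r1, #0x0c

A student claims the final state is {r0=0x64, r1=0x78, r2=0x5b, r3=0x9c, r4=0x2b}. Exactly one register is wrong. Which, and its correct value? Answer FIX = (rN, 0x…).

[0] flags=0010 → (cmp)
[1] flags=0010 VS?F → skip
[2] flags=0010 GT?T → r4=0x02
[3] flags=0010 HI?T → r1=0xa9
[4] flags=0000 → (cmp)
[5] flags=0000 NE?T → r1=0x78
[6] flags=0000 EQ?F → skip

FIX = (r4, 0x02)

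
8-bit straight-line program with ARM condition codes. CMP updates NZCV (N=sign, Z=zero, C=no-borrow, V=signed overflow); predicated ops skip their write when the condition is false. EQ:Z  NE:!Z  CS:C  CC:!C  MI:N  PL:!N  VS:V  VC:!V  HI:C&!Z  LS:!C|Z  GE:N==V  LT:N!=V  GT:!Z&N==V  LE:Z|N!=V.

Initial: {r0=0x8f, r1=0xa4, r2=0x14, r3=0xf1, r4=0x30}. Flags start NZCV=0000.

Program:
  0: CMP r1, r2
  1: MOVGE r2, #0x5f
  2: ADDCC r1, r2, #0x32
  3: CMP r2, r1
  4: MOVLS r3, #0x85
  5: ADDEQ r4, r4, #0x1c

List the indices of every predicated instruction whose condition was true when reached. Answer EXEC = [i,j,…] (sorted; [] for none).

EXEC = [4]

0: ✓ CMP  NZCV=1010
1: · MOVGE
2: · ADDCC
3: ✓ CMP  NZCV=0000
4: ✓ MOVLS  r3←0x85
5: · ADDEQ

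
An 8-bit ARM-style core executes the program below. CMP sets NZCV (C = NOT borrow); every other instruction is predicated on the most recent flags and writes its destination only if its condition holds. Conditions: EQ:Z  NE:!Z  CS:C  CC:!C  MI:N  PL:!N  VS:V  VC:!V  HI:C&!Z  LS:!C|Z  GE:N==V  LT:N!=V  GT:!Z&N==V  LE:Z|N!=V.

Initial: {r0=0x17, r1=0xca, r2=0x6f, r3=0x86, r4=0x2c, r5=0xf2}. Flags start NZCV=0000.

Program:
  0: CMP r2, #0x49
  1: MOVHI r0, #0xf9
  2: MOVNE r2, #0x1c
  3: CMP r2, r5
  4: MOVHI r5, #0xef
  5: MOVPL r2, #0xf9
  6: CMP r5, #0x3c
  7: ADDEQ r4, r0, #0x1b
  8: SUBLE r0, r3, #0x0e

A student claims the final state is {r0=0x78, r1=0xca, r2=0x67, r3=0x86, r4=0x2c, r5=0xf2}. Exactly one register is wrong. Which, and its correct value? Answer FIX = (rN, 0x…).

[0] flags=0010 → (cmp)
[1] flags=0010 HI?T → r0=0xf9
[2] flags=0010 NE?T → r2=0x1c
[3] flags=0000 → (cmp)
[4] flags=0000 HI?F → skip
[5] flags=0000 PL?T → r2=0xf9
[6] flags=1010 → (cmp)
[7] flags=1010 EQ?F → skip
[8] flags=1010 LE?T → r0=0x78

FIX = (r2, 0xf9)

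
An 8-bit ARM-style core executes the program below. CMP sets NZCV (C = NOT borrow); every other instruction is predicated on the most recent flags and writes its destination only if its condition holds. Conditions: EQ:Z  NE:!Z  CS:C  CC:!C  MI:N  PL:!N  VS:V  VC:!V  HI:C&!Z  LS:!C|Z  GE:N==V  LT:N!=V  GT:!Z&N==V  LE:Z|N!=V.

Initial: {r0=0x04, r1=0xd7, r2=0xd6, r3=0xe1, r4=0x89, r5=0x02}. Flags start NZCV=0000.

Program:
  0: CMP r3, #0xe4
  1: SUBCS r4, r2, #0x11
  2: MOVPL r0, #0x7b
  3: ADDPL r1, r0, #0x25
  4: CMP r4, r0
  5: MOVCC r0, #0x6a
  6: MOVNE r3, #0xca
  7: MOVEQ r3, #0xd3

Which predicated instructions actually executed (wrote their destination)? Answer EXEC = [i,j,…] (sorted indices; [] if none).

EXEC = [6]

0: ✓ CMP  NZCV=1000
1: · SUBCS
2: · MOVPL
3: · ADDPL
4: ✓ CMP  NZCV=1010
5: · MOVCC
6: ✓ MOVNE  r3←0xca
7: · MOVEQ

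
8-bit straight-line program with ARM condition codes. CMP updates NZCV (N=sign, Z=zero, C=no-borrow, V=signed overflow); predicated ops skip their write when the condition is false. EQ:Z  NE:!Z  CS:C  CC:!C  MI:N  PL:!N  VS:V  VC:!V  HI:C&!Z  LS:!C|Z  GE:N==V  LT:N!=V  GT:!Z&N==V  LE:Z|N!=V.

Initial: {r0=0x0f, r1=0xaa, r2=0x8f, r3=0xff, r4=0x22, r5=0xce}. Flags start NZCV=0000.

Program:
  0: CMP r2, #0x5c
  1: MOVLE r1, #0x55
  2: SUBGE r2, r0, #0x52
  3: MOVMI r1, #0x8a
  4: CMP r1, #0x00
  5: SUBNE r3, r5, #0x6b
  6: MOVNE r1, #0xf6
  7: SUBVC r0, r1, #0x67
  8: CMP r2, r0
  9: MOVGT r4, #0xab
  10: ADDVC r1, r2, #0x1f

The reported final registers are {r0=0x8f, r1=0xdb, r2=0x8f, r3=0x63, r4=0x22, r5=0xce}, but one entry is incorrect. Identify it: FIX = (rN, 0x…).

0: ✓ CMP  NZCV=0011
1: ✓ MOVLE  r1←0x55
2: · SUBGE
3: · MOVMI
4: ✓ CMP  NZCV=0010
5: ✓ SUBNE  r3←0x63
6: ✓ MOVNE  r1←0xf6
7: ✓ SUBVC  r0←0x8f
8: ✓ CMP  NZCV=0110
9: · MOVGT
10: ✓ ADDVC  r1←0xae

FIX = (r1, 0xae)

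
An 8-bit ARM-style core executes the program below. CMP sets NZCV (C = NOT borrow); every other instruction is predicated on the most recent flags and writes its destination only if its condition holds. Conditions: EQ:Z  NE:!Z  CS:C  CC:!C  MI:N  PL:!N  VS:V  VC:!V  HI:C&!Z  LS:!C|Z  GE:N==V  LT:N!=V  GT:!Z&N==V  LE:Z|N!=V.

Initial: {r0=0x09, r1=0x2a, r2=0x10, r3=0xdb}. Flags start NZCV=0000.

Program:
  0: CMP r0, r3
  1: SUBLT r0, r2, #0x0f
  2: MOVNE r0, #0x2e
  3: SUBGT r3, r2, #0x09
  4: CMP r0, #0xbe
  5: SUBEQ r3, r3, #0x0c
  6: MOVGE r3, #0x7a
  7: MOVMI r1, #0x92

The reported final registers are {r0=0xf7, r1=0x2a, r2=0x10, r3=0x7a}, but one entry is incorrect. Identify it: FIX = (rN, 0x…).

FIX = (r0, 0x2e)

0: ✓ CMP  NZCV=0000
1: · SUBLT
2: ✓ MOVNE  r0←0x2e
3: ✓ SUBGT  r3←0x07
4: ✓ CMP  NZCV=0000
5: · SUBEQ
6: ✓ MOVGE  r3←0x7a
7: · MOVMI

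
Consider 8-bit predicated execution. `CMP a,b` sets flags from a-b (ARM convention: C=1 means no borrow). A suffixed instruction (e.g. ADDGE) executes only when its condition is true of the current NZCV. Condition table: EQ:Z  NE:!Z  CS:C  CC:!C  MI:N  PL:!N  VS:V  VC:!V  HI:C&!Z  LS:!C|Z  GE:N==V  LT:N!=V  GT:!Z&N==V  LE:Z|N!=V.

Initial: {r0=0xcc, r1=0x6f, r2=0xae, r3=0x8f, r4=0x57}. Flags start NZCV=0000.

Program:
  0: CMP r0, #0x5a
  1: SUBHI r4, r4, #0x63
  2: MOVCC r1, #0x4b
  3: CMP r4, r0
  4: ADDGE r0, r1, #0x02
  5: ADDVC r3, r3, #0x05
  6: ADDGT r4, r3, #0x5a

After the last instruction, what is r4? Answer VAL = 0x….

VAL = 0xee

0: ✓ CMP  NZCV=0011
1: ✓ SUBHI  r4←0xf4
2: · MOVCC
3: ✓ CMP  NZCV=0010
4: ✓ ADDGE  r0←0x71
5: ✓ ADDVC  r3←0x94
6: ✓ ADDGT  r4←0xee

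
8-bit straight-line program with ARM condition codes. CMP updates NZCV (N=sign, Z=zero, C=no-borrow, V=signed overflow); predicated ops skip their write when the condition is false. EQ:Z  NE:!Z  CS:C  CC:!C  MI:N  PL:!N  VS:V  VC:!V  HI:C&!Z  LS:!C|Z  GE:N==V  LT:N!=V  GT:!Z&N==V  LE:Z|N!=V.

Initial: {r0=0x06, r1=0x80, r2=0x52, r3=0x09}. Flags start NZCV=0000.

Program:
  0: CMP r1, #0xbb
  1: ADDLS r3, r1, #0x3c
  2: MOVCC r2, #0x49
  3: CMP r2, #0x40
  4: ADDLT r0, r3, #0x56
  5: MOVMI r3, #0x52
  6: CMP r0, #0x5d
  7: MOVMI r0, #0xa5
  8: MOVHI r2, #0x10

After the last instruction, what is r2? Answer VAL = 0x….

VAL = 0x49

0: ✓ CMP  NZCV=1000
1: ✓ ADDLS  r3←0xbc
2: ✓ MOVCC  r2←0x49
3: ✓ CMP  NZCV=0010
4: · ADDLT
5: · MOVMI
6: ✓ CMP  NZCV=1000
7: ✓ MOVMI  r0←0xa5
8: · MOVHI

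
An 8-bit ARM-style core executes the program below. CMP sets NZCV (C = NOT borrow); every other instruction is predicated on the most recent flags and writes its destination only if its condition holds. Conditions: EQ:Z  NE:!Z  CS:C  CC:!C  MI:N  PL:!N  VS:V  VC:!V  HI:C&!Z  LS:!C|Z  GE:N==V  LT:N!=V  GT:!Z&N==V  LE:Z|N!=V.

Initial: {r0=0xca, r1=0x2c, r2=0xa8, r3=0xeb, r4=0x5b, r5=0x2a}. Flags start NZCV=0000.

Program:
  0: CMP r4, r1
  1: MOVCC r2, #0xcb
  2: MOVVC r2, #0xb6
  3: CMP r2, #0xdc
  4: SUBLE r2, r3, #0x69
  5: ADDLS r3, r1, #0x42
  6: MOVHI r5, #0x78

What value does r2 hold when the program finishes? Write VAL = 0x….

VAL = 0x82

0: ✓ CMP  NZCV=0010
1: · MOVCC
2: ✓ MOVVC  r2←0xb6
3: ✓ CMP  NZCV=1000
4: ✓ SUBLE  r2←0x82
5: ✓ ADDLS  r3←0x6e
6: · MOVHI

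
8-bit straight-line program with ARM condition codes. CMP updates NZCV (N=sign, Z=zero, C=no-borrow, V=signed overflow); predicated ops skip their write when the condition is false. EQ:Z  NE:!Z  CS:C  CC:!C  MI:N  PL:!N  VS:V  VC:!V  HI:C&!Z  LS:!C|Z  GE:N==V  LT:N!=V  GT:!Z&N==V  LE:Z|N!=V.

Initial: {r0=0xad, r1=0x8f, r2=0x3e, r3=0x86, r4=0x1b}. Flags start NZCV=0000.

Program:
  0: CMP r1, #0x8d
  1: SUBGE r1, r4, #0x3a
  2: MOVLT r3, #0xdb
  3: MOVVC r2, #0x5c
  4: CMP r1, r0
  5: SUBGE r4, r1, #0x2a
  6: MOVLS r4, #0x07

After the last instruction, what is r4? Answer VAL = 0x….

0: ✓ CMP  NZCV=0010
1: ✓ SUBGE  r1←0xe1
2: · MOVLT
3: ✓ MOVVC  r2←0x5c
4: ✓ CMP  NZCV=0010
5: ✓ SUBGE  r4←0xb7
6: · MOVLS

VAL = 0xb7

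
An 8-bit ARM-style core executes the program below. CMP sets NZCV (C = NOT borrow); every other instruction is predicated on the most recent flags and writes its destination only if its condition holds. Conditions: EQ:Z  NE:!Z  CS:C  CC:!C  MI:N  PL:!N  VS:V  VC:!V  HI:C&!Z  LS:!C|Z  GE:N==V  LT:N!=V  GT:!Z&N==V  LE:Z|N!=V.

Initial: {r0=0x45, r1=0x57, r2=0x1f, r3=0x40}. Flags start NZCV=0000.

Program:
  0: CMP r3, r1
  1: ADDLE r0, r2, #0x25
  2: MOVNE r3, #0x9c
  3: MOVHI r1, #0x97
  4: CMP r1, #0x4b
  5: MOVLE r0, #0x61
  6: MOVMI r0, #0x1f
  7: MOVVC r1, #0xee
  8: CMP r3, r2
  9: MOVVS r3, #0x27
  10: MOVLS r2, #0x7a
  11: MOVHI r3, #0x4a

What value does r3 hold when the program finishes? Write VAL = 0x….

VAL = 0x4a

0: ✓ CMP  NZCV=1000
1: ✓ ADDLE  r0←0x44
2: ✓ MOVNE  r3←0x9c
3: · MOVHI
4: ✓ CMP  NZCV=0010
5: · MOVLE
6: · MOVMI
7: ✓ MOVVC  r1←0xee
8: ✓ CMP  NZCV=0011
9: ✓ MOVVS  r3←0x27
10: · MOVLS
11: ✓ MOVHI  r3←0x4a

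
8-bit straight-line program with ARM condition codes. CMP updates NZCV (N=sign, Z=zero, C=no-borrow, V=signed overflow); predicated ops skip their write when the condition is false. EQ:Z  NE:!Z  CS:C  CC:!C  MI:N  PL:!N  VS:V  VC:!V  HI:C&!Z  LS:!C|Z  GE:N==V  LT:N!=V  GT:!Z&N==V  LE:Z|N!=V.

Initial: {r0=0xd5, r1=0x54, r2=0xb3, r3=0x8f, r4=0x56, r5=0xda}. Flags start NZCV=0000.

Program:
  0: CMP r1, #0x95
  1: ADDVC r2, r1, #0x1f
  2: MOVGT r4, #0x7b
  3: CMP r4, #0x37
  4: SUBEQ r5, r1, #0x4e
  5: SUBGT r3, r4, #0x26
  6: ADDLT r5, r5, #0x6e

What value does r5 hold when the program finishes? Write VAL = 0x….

0: ✓ CMP  NZCV=1001
1: · ADDVC
2: ✓ MOVGT  r4←0x7b
3: ✓ CMP  NZCV=0010
4: · SUBEQ
5: ✓ SUBGT  r3←0x55
6: · ADDLT

VAL = 0xda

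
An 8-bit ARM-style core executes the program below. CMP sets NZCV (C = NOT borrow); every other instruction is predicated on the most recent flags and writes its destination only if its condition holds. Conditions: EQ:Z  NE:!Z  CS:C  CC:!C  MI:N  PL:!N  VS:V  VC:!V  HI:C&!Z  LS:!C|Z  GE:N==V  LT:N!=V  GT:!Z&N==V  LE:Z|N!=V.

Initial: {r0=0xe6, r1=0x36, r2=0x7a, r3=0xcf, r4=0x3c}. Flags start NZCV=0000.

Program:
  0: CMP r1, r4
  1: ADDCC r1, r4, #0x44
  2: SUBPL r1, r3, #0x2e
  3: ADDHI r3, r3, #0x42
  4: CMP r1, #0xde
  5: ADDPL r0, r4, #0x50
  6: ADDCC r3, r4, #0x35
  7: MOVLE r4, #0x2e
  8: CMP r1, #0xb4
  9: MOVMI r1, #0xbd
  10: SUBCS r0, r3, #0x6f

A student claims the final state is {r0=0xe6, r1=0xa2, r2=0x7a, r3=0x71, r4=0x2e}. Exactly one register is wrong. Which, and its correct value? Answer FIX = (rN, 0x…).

[0] flags=1000 → (cmp)
[1] flags=1000 CC?T → r1=0x80
[2] flags=1000 PL?F → skip
[3] flags=1000 HI?F → skip
[4] flags=1000 → (cmp)
[5] flags=1000 PL?F → skip
[6] flags=1000 CC?T → r3=0x71
[7] flags=1000 LE?T → r4=0x2e
[8] flags=1000 → (cmp)
[9] flags=1000 MI?T → r1=0xbd
[10] flags=1000 CS?F → skip

FIX = (r1, 0xbd)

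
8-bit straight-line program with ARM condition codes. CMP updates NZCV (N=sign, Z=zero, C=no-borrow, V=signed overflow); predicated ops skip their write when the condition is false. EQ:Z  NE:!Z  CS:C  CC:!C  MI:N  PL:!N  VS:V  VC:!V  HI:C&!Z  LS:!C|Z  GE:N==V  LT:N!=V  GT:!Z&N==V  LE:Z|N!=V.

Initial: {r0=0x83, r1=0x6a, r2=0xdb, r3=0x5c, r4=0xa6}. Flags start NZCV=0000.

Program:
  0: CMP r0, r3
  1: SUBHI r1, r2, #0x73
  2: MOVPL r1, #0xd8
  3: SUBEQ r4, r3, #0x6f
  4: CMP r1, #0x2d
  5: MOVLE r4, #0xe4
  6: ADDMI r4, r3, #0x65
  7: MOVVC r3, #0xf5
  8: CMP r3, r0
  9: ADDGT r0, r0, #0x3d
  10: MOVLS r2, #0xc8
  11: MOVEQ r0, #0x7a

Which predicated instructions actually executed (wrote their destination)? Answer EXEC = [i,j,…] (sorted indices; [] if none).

EXEC = [1,2,5,6,7,9]

0: ✓ CMP  NZCV=0011
1: ✓ SUBHI  r1←0x68
2: ✓ MOVPL  r1←0xd8
3: · SUBEQ
4: ✓ CMP  NZCV=1010
5: ✓ MOVLE  r4←0xe4
6: ✓ ADDMI  r4←0xc1
7: ✓ MOVVC  r3←0xf5
8: ✓ CMP  NZCV=0010
9: ✓ ADDGT  r0←0xc0
10: · MOVLS
11: · MOVEQ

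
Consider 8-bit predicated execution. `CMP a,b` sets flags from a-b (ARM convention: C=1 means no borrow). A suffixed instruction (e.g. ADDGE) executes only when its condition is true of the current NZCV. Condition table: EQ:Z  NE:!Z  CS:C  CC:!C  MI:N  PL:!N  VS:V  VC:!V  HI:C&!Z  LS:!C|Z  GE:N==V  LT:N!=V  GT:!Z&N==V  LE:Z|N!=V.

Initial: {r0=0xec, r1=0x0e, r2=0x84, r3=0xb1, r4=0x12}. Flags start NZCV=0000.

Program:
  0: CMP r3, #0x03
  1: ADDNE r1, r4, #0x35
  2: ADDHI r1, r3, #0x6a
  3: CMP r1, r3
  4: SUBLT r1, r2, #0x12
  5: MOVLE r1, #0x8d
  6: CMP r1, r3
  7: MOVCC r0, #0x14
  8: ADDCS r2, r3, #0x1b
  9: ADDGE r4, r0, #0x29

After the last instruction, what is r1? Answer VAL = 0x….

[0] flags=1010 → (cmp)
[1] flags=1010 NE?T → r1=0x47
[2] flags=1010 HI?T → r1=0x1b
[3] flags=0000 → (cmp)
[4] flags=0000 LT?F → skip
[5] flags=0000 LE?F → skip
[6] flags=0000 → (cmp)
[7] flags=0000 CC?T → r0=0x14
[8] flags=0000 CS?F → skip
[9] flags=0000 GE?T → r4=0x3d

VAL = 0x1b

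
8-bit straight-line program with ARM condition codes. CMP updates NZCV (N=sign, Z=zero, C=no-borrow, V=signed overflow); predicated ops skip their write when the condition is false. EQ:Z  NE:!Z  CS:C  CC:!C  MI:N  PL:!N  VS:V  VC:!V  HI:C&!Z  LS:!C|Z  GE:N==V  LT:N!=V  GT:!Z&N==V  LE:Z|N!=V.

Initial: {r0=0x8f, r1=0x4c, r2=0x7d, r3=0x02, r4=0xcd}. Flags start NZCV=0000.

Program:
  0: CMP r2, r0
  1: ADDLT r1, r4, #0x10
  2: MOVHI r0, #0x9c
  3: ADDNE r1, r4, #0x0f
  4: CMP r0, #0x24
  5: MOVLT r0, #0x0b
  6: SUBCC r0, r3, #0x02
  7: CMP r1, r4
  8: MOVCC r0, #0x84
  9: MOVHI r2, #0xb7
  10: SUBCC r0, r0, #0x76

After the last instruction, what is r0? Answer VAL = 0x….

VAL = 0x0b

0: ✓ CMP  NZCV=1001
1: · ADDLT
2: · MOVHI
3: ✓ ADDNE  r1←0xdc
4: ✓ CMP  NZCV=0011
5: ✓ MOVLT  r0←0x0b
6: · SUBCC
7: ✓ CMP  NZCV=0010
8: · MOVCC
9: ✓ MOVHI  r2←0xb7
10: · SUBCC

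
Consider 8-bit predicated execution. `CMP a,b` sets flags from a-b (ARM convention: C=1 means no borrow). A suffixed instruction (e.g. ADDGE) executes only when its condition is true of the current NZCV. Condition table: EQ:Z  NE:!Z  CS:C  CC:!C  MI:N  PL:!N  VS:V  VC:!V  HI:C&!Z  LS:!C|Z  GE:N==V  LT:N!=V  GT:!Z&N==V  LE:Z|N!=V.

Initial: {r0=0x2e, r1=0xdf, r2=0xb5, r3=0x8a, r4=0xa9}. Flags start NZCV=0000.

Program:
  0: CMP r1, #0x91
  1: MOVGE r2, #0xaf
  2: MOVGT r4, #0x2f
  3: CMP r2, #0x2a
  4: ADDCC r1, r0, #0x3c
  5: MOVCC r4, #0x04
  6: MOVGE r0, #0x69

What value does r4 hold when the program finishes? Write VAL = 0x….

0: ✓ CMP  NZCV=0010
1: ✓ MOVGE  r2←0xaf
2: ✓ MOVGT  r4←0x2f
3: ✓ CMP  NZCV=1010
4: · ADDCC
5: · MOVCC
6: · MOVGE

VAL = 0x2f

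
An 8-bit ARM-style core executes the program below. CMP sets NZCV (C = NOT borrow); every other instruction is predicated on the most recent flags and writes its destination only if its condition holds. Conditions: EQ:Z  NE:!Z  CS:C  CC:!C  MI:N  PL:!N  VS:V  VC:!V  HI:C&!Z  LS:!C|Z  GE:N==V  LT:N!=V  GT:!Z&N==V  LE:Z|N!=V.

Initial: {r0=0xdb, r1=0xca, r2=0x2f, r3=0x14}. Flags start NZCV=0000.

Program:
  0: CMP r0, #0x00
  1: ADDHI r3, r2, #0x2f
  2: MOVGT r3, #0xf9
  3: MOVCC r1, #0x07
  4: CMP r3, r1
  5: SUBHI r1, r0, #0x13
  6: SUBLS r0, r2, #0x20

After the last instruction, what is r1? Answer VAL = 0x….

[0] flags=1010 → (cmp)
[1] flags=1010 HI?T → r3=0x5e
[2] flags=1010 GT?F → skip
[3] flags=1010 CC?F → skip
[4] flags=1001 → (cmp)
[5] flags=1001 HI?F → skip
[6] flags=1001 LS?T → r0=0x0f

VAL = 0xca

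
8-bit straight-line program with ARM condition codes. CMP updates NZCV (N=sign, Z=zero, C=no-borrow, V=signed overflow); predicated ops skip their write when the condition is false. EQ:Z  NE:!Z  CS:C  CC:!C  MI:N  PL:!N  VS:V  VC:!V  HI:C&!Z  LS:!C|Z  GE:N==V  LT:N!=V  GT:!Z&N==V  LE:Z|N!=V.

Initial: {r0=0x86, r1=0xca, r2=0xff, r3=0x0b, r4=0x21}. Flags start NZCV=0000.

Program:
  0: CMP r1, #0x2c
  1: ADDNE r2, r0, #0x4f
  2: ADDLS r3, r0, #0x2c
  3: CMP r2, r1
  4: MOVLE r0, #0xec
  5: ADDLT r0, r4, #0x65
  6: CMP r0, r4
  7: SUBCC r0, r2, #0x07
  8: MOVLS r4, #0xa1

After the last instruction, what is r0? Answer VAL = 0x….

0: ✓ CMP  NZCV=1010
1: ✓ ADDNE  r2←0xd5
2: · ADDLS
3: ✓ CMP  NZCV=0010
4: · MOVLE
5: · ADDLT
6: ✓ CMP  NZCV=0011
7: · SUBCC
8: · MOVLS

VAL = 0x86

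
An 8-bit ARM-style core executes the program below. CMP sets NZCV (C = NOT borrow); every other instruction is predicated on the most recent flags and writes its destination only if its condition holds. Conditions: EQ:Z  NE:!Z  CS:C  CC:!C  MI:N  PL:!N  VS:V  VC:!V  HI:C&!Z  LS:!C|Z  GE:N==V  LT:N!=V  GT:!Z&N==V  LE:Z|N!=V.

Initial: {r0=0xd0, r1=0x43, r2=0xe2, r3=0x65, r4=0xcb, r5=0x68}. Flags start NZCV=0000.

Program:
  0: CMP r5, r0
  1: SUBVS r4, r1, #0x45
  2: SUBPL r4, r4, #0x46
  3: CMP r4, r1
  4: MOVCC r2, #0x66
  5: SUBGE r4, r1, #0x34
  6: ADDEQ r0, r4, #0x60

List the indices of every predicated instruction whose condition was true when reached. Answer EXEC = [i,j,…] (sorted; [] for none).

[0] flags=1001 → (cmp)
[1] flags=1001 VS?T → r4=0xfe
[2] flags=1001 PL?F → skip
[3] flags=1010 → (cmp)
[4] flags=1010 CC?F → skip
[5] flags=1010 GE?F → skip
[6] flags=1010 EQ?F → skip

EXEC = [1]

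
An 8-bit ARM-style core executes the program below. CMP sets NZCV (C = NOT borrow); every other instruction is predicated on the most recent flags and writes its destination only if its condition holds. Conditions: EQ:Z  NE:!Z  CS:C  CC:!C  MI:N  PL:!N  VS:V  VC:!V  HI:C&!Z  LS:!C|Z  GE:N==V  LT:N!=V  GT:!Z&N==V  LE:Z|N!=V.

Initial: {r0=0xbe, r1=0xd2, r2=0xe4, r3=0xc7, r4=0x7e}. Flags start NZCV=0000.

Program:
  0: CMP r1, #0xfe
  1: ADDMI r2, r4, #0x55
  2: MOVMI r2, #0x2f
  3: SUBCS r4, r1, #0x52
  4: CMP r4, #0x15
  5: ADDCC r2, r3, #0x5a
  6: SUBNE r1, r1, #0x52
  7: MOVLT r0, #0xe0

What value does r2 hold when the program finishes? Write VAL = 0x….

0: ✓ CMP  NZCV=1000
1: ✓ ADDMI  r2←0xd3
2: ✓ MOVMI  r2←0x2f
3: · SUBCS
4: ✓ CMP  NZCV=0010
5: · ADDCC
6: ✓ SUBNE  r1←0x80
7: · MOVLT

VAL = 0x2f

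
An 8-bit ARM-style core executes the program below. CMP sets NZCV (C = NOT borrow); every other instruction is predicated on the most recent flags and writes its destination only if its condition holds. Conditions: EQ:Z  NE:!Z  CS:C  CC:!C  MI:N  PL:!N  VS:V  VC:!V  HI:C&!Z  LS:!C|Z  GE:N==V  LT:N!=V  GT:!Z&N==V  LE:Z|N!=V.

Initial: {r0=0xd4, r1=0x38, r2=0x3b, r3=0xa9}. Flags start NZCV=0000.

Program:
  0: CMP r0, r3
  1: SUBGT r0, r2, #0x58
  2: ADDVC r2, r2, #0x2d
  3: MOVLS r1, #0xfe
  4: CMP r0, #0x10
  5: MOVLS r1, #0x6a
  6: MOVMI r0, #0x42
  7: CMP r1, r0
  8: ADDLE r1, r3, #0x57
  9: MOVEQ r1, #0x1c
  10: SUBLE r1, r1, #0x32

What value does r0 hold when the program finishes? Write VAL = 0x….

VAL = 0x42

0: ✓ CMP  NZCV=0010
1: ✓ SUBGT  r0←0xe3
2: ✓ ADDVC  r2←0x68
3: · MOVLS
4: ✓ CMP  NZCV=1010
5: · MOVLS
6: ✓ MOVMI  r0←0x42
7: ✓ CMP  NZCV=1000
8: ✓ ADDLE  r1←0x00
9: · MOVEQ
10: ✓ SUBLE  r1←0xce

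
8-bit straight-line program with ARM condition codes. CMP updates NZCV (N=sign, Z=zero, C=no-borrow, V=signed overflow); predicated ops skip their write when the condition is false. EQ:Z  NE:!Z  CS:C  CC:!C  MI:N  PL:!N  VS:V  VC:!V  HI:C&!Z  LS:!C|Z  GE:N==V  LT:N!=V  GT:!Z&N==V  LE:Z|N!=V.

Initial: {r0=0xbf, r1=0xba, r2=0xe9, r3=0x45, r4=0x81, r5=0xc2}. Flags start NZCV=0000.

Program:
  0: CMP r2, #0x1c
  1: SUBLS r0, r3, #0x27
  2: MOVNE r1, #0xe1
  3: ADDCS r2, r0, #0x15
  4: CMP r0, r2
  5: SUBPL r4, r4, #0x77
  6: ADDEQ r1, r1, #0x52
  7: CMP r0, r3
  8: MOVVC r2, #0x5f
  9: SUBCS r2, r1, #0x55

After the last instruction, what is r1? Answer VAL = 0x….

VAL = 0xe1

[0] flags=1010 → (cmp)
[1] flags=1010 LS?F → skip
[2] flags=1010 NE?T → r1=0xe1
[3] flags=1010 CS?T → r2=0xd4
[4] flags=1000 → (cmp)
[5] flags=1000 PL?F → skip
[6] flags=1000 EQ?F → skip
[7] flags=0011 → (cmp)
[8] flags=0011 VC?F → skip
[9] flags=0011 CS?T → r2=0x8c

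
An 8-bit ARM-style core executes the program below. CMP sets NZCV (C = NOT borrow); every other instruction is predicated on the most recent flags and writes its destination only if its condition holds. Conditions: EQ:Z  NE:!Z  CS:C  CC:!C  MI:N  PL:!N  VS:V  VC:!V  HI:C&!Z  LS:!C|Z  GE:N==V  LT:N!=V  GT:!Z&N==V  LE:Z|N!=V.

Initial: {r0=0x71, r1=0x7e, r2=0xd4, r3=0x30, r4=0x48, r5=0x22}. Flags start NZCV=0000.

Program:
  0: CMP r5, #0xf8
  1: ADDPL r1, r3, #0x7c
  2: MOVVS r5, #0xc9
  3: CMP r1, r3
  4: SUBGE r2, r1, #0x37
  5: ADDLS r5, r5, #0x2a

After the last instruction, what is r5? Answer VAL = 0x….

VAL = 0x22

0: ✓ CMP  NZCV=0000
1: ✓ ADDPL  r1←0xac
2: · MOVVS
3: ✓ CMP  NZCV=0011
4: · SUBGE
5: · ADDLS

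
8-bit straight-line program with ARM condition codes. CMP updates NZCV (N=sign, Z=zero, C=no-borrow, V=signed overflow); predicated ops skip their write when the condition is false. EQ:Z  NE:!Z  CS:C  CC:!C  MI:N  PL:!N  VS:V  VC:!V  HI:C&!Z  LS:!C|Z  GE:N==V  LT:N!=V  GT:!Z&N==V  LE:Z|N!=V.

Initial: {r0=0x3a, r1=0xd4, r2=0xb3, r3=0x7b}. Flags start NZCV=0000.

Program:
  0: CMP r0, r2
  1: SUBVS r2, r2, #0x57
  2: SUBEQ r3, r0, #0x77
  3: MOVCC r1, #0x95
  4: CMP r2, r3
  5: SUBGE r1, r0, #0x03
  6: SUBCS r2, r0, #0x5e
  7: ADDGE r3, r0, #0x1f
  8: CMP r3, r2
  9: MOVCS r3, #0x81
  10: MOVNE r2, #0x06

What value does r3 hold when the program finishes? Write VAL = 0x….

0: ✓ CMP  NZCV=1001
1: ✓ SUBVS  r2←0x5c
2: · SUBEQ
3: ✓ MOVCC  r1←0x95
4: ✓ CMP  NZCV=1000
5: · SUBGE
6: · SUBCS
7: · ADDGE
8: ✓ CMP  NZCV=0010
9: ✓ MOVCS  r3←0x81
10: ✓ MOVNE  r2←0x06

VAL = 0x81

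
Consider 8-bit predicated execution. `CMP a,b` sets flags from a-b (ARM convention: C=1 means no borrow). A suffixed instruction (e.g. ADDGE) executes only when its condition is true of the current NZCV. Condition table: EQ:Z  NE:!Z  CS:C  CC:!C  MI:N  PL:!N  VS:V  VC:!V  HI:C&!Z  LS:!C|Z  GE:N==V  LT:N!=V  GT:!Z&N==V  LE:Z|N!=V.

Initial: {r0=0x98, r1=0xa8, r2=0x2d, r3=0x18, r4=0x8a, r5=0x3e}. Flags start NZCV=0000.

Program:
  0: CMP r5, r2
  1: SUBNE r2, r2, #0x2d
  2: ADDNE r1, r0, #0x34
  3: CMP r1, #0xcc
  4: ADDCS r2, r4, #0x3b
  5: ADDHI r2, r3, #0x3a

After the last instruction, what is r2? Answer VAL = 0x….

[0] flags=0010 → (cmp)
[1] flags=0010 NE?T → r2=0x00
[2] flags=0010 NE?T → r1=0xcc
[3] flags=0110 → (cmp)
[4] flags=0110 CS?T → r2=0xc5
[5] flags=0110 HI?F → skip

VAL = 0xc5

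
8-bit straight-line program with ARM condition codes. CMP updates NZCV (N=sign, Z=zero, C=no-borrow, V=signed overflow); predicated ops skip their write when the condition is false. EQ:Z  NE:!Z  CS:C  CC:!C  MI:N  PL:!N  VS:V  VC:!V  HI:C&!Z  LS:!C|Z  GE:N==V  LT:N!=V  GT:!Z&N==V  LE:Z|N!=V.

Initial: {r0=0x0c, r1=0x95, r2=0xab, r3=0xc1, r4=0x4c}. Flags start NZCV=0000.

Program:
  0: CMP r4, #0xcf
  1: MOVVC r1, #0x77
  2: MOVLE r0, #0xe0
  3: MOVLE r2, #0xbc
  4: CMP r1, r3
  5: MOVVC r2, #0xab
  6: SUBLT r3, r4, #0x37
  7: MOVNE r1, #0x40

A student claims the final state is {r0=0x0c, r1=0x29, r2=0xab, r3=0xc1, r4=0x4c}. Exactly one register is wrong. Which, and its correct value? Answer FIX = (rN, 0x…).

[0] flags=0000 → (cmp)
[1] flags=0000 VC?T → r1=0x77
[2] flags=0000 LE?F → skip
[3] flags=0000 LE?F → skip
[4] flags=1001 → (cmp)
[5] flags=1001 VC?F → skip
[6] flags=1001 LT?F → skip
[7] flags=1001 NE?T → r1=0x40

FIX = (r1, 0x40)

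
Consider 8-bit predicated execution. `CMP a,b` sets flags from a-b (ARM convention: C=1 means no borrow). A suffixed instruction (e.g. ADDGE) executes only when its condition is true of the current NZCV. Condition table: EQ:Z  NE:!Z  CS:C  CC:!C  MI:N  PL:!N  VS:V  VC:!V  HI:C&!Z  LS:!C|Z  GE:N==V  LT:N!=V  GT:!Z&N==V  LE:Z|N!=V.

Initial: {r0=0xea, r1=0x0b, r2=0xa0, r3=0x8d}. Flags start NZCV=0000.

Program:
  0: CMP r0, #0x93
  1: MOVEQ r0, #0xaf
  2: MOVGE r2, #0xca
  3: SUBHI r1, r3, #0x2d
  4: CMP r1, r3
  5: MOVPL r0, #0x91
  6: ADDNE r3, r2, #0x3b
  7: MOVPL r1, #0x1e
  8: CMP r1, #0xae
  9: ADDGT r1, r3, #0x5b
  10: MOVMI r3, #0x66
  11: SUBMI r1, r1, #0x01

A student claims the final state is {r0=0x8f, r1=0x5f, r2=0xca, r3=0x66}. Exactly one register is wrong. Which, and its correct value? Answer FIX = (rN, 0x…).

FIX = (r0, 0xea)

0: ✓ CMP  NZCV=0010
1: · MOVEQ
2: ✓ MOVGE  r2←0xca
3: ✓ SUBHI  r1←0x60
4: ✓ CMP  NZCV=1001
5: · MOVPL
6: ✓ ADDNE  r3←0x05
7: · MOVPL
8: ✓ CMP  NZCV=1001
9: ✓ ADDGT  r1←0x60
10: ✓ MOVMI  r3←0x66
11: ✓ SUBMI  r1←0x5f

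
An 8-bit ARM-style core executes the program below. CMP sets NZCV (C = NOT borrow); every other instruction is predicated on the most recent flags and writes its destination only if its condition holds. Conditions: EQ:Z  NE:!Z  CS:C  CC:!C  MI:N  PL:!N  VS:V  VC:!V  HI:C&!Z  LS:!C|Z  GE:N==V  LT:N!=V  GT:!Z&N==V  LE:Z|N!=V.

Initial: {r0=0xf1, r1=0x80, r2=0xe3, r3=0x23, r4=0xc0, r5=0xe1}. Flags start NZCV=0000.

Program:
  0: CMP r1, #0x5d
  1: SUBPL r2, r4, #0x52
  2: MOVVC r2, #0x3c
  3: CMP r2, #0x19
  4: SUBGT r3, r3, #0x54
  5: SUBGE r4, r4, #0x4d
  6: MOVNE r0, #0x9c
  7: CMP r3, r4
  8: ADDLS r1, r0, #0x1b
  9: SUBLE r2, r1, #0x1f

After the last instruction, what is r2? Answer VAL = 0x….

[0] flags=0011 → (cmp)
[1] flags=0011 PL?T → r2=0x6e
[2] flags=0011 VC?F → skip
[3] flags=0010 → (cmp)
[4] flags=0010 GT?T → r3=0xcf
[5] flags=0010 GE?T → r4=0x73
[6] flags=0010 NE?T → r0=0x9c
[7] flags=0011 → (cmp)
[8] flags=0011 LS?F → skip
[9] flags=0011 LE?T → r2=0x61

VAL = 0x61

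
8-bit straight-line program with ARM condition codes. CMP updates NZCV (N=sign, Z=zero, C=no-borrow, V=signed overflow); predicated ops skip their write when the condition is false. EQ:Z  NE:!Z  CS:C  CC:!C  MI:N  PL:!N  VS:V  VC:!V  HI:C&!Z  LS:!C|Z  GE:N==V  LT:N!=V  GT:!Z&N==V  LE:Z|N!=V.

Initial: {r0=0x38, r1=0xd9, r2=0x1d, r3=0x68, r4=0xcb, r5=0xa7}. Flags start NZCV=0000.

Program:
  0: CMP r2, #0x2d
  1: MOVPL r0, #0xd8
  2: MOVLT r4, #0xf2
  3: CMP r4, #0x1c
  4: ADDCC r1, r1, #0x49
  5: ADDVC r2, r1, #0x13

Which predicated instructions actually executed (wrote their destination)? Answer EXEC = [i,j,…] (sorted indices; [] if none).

EXEC = [2,5]

0: ✓ CMP  NZCV=1000
1: · MOVPL
2: ✓ MOVLT  r4←0xf2
3: ✓ CMP  NZCV=1010
4: · ADDCC
5: ✓ ADDVC  r2←0xec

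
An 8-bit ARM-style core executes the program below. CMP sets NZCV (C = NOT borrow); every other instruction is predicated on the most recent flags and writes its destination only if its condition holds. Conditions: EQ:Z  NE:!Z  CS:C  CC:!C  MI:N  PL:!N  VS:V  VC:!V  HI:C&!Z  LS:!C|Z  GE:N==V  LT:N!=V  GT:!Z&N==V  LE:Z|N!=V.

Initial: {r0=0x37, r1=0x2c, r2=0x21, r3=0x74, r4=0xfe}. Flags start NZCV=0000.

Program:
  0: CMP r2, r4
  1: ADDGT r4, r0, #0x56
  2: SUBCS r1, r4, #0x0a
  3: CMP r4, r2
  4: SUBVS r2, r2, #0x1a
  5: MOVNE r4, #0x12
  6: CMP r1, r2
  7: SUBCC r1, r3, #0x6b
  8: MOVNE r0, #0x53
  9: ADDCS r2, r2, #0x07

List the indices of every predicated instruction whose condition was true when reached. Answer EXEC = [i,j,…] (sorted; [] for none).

EXEC = [1,4,5,8,9]

0: ✓ CMP  NZCV=0000
1: ✓ ADDGT  r4←0x8d
2: · SUBCS
3: ✓ CMP  NZCV=0011
4: ✓ SUBVS  r2←0x07
5: ✓ MOVNE  r4←0x12
6: ✓ CMP  NZCV=0010
7: · SUBCC
8: ✓ MOVNE  r0←0x53
9: ✓ ADDCS  r2←0x0e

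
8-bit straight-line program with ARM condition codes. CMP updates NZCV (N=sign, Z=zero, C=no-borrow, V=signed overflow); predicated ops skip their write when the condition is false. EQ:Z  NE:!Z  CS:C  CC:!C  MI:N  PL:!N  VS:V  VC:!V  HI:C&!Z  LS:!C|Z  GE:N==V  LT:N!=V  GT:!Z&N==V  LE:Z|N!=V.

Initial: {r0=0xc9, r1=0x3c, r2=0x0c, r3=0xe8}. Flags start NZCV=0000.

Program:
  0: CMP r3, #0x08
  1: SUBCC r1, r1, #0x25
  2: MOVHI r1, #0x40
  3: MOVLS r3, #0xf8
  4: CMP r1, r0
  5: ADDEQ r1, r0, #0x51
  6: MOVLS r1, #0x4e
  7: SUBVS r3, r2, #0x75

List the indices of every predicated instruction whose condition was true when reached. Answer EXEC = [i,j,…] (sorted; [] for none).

[0] flags=1010 → (cmp)
[1] flags=1010 CC?F → skip
[2] flags=1010 HI?T → r1=0x40
[3] flags=1010 LS?F → skip
[4] flags=0000 → (cmp)
[5] flags=0000 EQ?F → skip
[6] flags=0000 LS?T → r1=0x4e
[7] flags=0000 VS?F → skip

EXEC = [2,6]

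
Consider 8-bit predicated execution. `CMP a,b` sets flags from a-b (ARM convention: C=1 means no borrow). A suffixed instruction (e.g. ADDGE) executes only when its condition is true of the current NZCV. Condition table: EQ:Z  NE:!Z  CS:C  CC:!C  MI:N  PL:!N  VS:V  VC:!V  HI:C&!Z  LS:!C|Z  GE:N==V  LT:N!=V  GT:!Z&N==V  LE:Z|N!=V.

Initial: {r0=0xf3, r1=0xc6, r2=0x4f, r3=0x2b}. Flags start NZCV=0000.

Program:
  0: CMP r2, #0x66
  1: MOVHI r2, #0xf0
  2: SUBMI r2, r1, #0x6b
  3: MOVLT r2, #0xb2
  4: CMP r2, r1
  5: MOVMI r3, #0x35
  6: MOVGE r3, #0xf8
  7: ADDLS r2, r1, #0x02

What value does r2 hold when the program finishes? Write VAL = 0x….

VAL = 0xc8

[0] flags=1000 → (cmp)
[1] flags=1000 HI?F → skip
[2] flags=1000 MI?T → r2=0x5b
[3] flags=1000 LT?T → r2=0xb2
[4] flags=1000 → (cmp)
[5] flags=1000 MI?T → r3=0x35
[6] flags=1000 GE?F → skip
[7] flags=1000 LS?T → r2=0xc8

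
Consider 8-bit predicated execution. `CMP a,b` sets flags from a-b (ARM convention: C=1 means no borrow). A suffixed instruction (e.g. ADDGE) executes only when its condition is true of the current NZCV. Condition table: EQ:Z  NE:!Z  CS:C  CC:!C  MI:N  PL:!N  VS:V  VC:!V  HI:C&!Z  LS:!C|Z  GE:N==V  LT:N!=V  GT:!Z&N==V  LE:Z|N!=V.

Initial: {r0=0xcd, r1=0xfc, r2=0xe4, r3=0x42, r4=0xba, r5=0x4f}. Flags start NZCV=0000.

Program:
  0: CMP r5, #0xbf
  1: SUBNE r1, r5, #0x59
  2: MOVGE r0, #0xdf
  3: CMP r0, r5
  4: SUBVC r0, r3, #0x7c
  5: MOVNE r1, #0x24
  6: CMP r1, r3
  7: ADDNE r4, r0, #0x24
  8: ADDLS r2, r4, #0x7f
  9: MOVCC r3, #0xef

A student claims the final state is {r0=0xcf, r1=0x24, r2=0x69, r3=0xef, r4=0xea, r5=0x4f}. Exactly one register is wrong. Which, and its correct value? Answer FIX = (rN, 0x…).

0: ✓ CMP  NZCV=1001
1: ✓ SUBNE  r1←0xf6
2: ✓ MOVGE  r0←0xdf
3: ✓ CMP  NZCV=1010
4: ✓ SUBVC  r0←0xc6
5: ✓ MOVNE  r1←0x24
6: ✓ CMP  NZCV=1000
7: ✓ ADDNE  r4←0xea
8: ✓ ADDLS  r2←0x69
9: ✓ MOVCC  r3←0xef

FIX = (r0, 0xc6)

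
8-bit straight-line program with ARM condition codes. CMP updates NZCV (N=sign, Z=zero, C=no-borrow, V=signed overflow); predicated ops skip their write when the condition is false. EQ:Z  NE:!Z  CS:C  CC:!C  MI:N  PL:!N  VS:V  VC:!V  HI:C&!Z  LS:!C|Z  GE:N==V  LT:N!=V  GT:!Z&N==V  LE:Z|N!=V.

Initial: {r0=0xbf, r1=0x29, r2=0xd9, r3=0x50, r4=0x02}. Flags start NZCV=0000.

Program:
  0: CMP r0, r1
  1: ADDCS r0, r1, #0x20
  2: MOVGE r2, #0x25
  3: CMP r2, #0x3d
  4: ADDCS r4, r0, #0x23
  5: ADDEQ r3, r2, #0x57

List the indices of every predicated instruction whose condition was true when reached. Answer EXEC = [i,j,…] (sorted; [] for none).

[0] flags=1010 → (cmp)
[1] flags=1010 CS?T → r0=0x49
[2] flags=1010 GE?F → skip
[3] flags=1010 → (cmp)
[4] flags=1010 CS?T → r4=0x6c
[5] flags=1010 EQ?F → skip

EXEC = [1,4]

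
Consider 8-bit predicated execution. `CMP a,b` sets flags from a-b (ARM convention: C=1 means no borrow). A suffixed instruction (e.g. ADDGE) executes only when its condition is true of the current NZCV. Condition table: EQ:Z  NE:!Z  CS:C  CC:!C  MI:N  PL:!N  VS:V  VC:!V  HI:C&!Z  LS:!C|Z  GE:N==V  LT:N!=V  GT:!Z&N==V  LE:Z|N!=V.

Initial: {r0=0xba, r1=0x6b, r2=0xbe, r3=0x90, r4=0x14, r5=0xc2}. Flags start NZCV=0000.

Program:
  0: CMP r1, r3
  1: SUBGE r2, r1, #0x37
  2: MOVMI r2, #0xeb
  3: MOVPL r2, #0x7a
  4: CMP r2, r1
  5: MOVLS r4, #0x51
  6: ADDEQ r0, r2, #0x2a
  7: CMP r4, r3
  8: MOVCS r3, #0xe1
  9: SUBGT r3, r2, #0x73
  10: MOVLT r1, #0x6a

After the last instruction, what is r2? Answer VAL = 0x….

VAL = 0xeb

0: ✓ CMP  NZCV=1001
1: ✓ SUBGE  r2←0x34
2: ✓ MOVMI  r2←0xeb
3: · MOVPL
4: ✓ CMP  NZCV=1010
5: · MOVLS
6: · ADDEQ
7: ✓ CMP  NZCV=1001
8: · MOVCS
9: ✓ SUBGT  r3←0x78
10: · MOVLT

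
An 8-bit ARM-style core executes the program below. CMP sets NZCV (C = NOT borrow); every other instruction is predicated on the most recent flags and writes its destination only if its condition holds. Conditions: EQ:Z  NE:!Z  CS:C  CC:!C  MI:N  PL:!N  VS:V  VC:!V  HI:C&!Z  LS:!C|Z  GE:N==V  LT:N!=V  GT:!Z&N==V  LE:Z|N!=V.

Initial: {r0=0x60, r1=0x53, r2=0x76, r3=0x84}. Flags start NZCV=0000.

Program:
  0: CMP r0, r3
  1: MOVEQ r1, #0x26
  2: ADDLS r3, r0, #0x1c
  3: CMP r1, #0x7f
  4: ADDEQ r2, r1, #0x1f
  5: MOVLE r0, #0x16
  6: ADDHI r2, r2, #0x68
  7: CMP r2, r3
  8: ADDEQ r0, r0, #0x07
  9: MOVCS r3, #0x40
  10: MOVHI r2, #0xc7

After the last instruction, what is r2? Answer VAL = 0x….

0: ✓ CMP  NZCV=1001
1: · MOVEQ
2: ✓ ADDLS  r3←0x7c
3: ✓ CMP  NZCV=1000
4: · ADDEQ
5: ✓ MOVLE  r0←0x16
6: · ADDHI
7: ✓ CMP  NZCV=1000
8: · ADDEQ
9: · MOVCS
10: · MOVHI

VAL = 0x76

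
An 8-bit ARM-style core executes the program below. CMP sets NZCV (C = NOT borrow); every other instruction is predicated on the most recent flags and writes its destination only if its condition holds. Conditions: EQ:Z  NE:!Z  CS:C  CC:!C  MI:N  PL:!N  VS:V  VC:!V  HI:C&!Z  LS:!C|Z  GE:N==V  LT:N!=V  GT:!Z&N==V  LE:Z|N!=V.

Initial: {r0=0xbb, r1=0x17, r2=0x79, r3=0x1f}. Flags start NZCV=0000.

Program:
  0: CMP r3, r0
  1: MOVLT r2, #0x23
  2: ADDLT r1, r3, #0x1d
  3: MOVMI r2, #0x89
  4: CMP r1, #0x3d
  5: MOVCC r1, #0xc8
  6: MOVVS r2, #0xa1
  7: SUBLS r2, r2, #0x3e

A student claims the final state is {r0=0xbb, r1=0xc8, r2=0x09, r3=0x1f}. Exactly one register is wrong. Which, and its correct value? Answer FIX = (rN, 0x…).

FIX = (r2, 0x3b)

[0] flags=0000 → (cmp)
[1] flags=0000 LT?F → skip
[2] flags=0000 LT?F → skip
[3] flags=0000 MI?F → skip
[4] flags=1000 → (cmp)
[5] flags=1000 CC?T → r1=0xc8
[6] flags=1000 VS?F → skip
[7] flags=1000 LS?T → r2=0x3b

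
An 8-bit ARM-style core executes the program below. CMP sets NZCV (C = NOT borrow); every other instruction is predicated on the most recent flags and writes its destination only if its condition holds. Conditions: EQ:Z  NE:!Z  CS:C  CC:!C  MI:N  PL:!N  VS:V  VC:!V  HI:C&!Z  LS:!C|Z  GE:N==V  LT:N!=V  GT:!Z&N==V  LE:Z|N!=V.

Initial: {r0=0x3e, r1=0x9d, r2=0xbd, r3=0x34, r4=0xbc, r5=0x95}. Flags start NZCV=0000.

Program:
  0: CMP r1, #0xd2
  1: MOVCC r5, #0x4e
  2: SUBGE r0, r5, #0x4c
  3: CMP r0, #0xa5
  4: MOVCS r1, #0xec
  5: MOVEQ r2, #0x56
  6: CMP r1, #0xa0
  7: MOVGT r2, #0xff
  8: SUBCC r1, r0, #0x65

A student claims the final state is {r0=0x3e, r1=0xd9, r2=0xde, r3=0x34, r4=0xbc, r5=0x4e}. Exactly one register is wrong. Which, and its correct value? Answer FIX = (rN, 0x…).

0: ✓ CMP  NZCV=1000
1: ✓ MOVCC  r5←0x4e
2: · SUBGE
3: ✓ CMP  NZCV=1001
4: · MOVCS
5: · MOVEQ
6: ✓ CMP  NZCV=1000
7: · MOVGT
8: ✓ SUBCC  r1←0xd9

FIX = (r2, 0xbd)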